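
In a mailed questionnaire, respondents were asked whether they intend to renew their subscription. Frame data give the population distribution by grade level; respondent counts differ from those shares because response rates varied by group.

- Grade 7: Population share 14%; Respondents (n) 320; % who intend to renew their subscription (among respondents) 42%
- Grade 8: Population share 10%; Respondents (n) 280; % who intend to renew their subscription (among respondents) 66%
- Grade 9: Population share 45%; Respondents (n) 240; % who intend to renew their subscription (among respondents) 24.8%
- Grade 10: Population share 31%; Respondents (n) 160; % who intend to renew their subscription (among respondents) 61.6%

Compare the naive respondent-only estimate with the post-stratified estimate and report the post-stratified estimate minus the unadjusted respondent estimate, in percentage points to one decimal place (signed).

Without adjustment, the pooled respondent share is:
  (320/1000)×42 + (280/1000)×66 + (240/1000)×24.8 + (160/1000)×61.6 = 47.728%
Post-stratifying to population shares instead:
  0.14×42 + 0.1×66 + 0.45×24.8 + 0.31×61.6 = 42.736%
Difference = 42.736 − 47.728 = -4.992 pp.

-5.0 percentage points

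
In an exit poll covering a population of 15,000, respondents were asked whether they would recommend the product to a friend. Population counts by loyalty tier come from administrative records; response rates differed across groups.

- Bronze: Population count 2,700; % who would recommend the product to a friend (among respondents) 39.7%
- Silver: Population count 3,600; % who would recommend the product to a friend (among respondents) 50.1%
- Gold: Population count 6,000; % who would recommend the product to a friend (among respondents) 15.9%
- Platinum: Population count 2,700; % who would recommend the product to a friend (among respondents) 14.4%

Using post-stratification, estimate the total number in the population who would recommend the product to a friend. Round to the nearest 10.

Apply each group's respondent rate to its population count:
  Bronze: 2,700 × 39.7% = 1071.9
  Silver: 3,600 × 50.1% = 1803.6
  Gold: 6,000 × 15.9% = 954
  Platinum: 2,700 × 14.4% = 388.8
Estimated total = 4218.3 → 4,220.

4,220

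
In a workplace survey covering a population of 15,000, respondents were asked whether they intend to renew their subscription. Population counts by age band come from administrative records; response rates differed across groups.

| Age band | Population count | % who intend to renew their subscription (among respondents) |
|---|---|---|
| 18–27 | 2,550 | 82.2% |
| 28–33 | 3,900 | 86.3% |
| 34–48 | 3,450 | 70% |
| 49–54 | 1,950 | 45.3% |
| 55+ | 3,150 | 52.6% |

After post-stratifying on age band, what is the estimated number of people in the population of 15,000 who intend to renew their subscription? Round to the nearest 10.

10,420

Apply each group's respondent rate to its population count:
  18–27: 2,550 × 82.2% = 2096.1
  28–33: 3,900 × 86.3% = 3365.7
  34–48: 3,450 × 70% = 2415
  49–54: 1,950 × 45.3% = 883.35
  55+: 3,150 × 52.6% = 1656.9
Estimated total = 10417 → 10,420.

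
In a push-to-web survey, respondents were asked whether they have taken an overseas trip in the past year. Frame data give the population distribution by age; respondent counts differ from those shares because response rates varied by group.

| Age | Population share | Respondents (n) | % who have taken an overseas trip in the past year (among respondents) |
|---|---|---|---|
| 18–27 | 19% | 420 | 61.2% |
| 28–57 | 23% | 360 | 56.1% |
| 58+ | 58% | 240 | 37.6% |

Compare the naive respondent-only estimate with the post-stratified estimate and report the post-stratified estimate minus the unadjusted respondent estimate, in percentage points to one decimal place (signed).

Unadjusted (pooled respondent) estimate weights by respondent counts:
  (420/1020)×61.2 + (360/1020)×56.1 + (240/1020)×37.6 = 53.8471%
Post-stratifying to population shares instead:
  0.19×61.2 + 0.23×56.1 + 0.58×37.6 = 46.339%
Difference = 46.339 − 53.8471 = -7.5081 pp.

-7.5 percentage points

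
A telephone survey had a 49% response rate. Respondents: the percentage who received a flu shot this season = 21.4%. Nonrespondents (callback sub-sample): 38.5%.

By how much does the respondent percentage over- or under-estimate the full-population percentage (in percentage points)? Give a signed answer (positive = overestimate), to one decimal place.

Nonresponse fraction = 1 − 0.49 = 0.51.
Bias = (nonresponse fraction) × (respondent percentage − nonrespondent percentage)
     = 0.51 × (21.4 − 38.5) = 0.51 × -17.1 = -8.721.

-8.7 percentage points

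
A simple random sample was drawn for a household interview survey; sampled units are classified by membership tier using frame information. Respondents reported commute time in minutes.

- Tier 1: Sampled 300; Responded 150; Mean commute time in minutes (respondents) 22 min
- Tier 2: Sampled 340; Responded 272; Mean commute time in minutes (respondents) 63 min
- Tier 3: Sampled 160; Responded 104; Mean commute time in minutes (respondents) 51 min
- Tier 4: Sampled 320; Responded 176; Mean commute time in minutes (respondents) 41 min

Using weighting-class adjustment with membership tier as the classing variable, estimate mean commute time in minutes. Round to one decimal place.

Response rates by class: Tier 1 150/300 = 50%, Tier 2 272/340 = 80%, Tier 3 104/160 = 65%, Tier 4 176/320 = 55%.
Inverse-response-rate weighting restores each class to its sampled count, so class totals weight by n_sampled:
  Tier 1: 300 × 22 = 6600
  Tier 2: 340 × 63 = 21,420
  Tier 3: 160 × 51 = 8160
  Tier 4: 320 × 41 = 13,120
Adjusted estimate = 49,300 / 1,120 = 44.0179 → 44.0.

44.0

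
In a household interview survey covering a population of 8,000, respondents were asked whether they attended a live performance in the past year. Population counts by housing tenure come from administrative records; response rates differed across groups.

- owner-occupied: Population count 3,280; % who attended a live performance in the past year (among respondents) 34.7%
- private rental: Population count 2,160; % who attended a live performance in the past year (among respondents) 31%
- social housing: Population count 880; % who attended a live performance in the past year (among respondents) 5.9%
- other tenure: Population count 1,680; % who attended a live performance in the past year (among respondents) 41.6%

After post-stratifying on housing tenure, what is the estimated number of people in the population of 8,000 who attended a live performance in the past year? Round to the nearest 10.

Estimated count per cell = population count × respondent percentage:
  owner-occupied: 3,280 × 34.7% = 1138.16
  private rental: 2,160 × 31% = 669.6
  social housing: 880 × 5.9% = 51.92
  other tenure: 1,680 × 41.6% = 698.88
Estimated total = 2558.56 → 2,560.

2,560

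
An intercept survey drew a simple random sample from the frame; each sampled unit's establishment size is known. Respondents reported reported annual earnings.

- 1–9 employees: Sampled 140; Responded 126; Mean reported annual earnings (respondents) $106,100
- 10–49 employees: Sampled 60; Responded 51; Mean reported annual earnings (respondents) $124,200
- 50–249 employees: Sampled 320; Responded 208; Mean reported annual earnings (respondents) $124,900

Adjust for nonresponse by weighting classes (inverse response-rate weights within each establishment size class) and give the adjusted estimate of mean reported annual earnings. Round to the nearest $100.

$119,800

Class response rates: 1–9 employees 126/140 = 90%, 10–49 employees 51/60 = 85%, 50–249 employees 208/320 = 65%.
Inverse-response-rate weighting restores each class to its sampled count, so class totals weight by n_sampled:
  1–9 employees: 140 × 106,100 = 14,854,000
  10–49 employees: 60 × 124,200 = 7,452,000
  50–249 employees: 320 × 124,900 = 39,968,000
Adjusted estimate = 62,274,000 / 520 = 119758 → $119,800.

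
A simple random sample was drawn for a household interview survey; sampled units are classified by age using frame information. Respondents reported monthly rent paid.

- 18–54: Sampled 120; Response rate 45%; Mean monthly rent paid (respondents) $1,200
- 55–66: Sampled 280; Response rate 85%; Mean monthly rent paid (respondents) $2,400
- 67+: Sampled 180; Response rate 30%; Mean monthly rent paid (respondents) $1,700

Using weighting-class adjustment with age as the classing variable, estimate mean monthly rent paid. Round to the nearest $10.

Each respondent's weight = sampled/responded in their class; summing within a class gives n_sampled, so:
  18–54: 120 × 1200 = 144,000
  55–66: 280 × 2400 = 672,000
  67+: 180 × 1700 = 306,000
Adjusted estimate = 1,122,000 / 580 = 1934.48 → $1,930.

$1,930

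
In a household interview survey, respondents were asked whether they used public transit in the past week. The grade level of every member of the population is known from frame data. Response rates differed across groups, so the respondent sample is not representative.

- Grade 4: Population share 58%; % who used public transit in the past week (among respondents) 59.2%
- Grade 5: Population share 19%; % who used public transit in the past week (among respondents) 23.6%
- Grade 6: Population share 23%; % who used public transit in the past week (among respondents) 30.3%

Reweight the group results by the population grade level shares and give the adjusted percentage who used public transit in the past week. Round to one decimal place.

45.8%

Weight each group's respondent value by its population share:
  Grade 4: 0.58 × 59.2 = 34.336
  Grade 5: 0.19 × 23.6 = 4.484
  Grade 6: 0.23 × 30.3 = 6.969
Post-stratified estimate = 45.789 → 45.8%.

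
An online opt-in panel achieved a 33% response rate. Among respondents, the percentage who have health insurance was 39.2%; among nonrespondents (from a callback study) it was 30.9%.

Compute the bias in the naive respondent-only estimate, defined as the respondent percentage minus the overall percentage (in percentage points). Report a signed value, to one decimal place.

Nonresponse fraction = 1 − 0.33 = 0.67.
Bias = (nonresponse fraction) × (respondent percentage − nonrespondent percentage)
     = 0.67 × (39.2 − 30.9) = 0.67 × 8.3 = 5.561.

+5.6 percentage points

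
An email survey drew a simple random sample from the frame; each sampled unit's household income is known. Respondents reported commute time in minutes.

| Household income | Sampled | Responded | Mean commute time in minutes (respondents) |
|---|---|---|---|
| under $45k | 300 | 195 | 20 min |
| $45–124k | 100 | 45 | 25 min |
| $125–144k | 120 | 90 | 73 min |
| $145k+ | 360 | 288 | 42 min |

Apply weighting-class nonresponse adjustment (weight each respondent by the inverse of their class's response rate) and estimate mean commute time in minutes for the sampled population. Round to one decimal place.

36.8

Response rates by class: under $45k 195/300 = 65%, $45–124k 45/100 = 45%, $125–144k 90/120 = 75%, $145k+ 288/360 = 80%.
Inverse-response-rate weighting restores each class to its sampled count, so class totals weight by n_sampled:
  under $45k: 300 × 20 = 6000
  $45–124k: 100 × 25 = 2500
  $125–144k: 120 × 73 = 8760
  $145k+: 360 × 42 = 15,120
Adjusted estimate = 32,380 / 880 = 36.7955 → 36.8.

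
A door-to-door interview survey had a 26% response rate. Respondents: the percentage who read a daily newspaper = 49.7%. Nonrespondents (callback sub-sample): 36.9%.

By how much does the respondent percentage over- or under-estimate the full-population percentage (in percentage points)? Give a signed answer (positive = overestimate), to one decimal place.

+9.5 percentage points

Nonresponse fraction = 1 − 0.26 = 0.74.
Bias = (nonresponse fraction) × (respondent percentage − nonrespondent percentage)
     = 0.74 × (49.7 − 36.9) = 0.74 × 12.8 = 9.472.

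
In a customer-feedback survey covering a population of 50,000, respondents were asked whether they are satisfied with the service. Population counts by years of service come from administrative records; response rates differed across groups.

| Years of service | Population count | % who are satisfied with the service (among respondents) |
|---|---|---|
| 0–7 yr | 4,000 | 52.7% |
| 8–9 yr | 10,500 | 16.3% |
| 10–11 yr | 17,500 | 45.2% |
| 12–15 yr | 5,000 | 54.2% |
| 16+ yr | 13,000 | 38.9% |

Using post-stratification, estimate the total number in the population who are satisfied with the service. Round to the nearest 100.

Estimated count per cell = population count × respondent percentage:
  0–7 yr: 4,000 × 52.7% = 2108
  8–9 yr: 10,500 × 16.3% = 1711.5
  10–11 yr: 17,500 × 45.2% = 7910
  12–15 yr: 5,000 × 54.2% = 2710
  16+ yr: 13,000 × 38.9% = 5057
Estimated total = 19496.5 → 19,500.

19,500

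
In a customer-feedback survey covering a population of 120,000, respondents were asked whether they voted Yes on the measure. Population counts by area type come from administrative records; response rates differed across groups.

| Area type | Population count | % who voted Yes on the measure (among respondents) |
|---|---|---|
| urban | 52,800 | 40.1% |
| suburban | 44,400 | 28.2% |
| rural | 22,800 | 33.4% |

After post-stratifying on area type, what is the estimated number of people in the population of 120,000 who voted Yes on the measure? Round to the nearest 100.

41,300

Each cell contributes its population count × the respondent rate:
  urban: 52,800 × 40.1% = 21172.8
  suburban: 44,400 × 28.2% = 12520.8
  rural: 22,800 × 33.4% = 7615.2
Estimated total = 41308.8 → 41,300.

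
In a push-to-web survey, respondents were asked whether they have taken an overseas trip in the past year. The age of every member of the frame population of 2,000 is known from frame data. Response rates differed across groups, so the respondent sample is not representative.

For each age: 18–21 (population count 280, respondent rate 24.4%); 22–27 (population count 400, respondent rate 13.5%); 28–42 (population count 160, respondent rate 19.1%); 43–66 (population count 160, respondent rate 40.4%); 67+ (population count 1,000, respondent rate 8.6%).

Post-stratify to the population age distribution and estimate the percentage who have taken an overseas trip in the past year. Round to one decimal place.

Weight each group's respondent value by its population share:
  18–21: (280/2,000) × 24.4 = 3.416
  22–27: (400/2,000) × 13.5 = 2.7
  28–42: (160/2,000) × 19.1 = 1.528
  43–66: (160/2,000) × 40.4 = 3.232
  67+: (1,000/2,000) × 8.6 = 4.3
Post-stratified estimate = 15.176 → 15.2%.

15.2%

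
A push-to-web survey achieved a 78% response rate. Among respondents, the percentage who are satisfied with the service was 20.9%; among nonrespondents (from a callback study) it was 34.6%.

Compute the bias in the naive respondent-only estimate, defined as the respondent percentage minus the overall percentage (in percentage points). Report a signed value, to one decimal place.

Nonresponse fraction = 1 − 0.78 = 0.22.
Bias = (nonresponse fraction) × (respondent percentage − nonrespondent percentage)
     = 0.22 × (20.9 − 34.6) = 0.22 × -13.7 = -3.014.

-3.0 percentage points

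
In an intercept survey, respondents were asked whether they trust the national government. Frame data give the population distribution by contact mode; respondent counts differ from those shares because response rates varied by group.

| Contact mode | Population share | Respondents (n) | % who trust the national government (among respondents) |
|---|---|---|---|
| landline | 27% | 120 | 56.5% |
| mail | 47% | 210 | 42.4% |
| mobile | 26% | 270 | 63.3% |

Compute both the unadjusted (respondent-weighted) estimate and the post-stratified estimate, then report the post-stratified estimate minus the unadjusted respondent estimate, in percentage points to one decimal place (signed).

Without adjustment, the pooled respondent share is:
  (120/600)×56.5 + (210/600)×42.4 + (270/600)×63.3 = 54.625%
Post-stratified estimate weights by population shares:
  0.27×56.5 + 0.47×42.4 + 0.26×63.3 = 51.641%
Difference = 51.641 − 54.625 = -2.984 pp.

-3.0 percentage points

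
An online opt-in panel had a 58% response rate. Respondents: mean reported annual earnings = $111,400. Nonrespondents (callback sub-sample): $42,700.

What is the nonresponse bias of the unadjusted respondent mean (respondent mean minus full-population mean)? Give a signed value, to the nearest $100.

+$28,900

Nonresponse fraction = 1 − 0.58 = 0.42.
Bias = (nonresponse fraction) × (respondent mean − nonrespondent mean)
     = 0.42 × (111,400 − 42,700) = 0.42 × 68,700 = 28,854.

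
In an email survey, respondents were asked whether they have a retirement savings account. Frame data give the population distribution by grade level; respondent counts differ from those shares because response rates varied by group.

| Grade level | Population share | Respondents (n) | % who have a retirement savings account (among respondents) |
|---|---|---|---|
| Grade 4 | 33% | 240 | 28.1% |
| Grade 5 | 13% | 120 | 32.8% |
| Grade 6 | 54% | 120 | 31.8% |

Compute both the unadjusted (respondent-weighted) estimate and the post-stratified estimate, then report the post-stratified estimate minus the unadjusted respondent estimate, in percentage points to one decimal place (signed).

Without adjustment, the pooled respondent share is:
  (240/480)×28.1 + (120/480)×32.8 + (120/480)×31.8 = 30.2%
Reweighting by population grade level shares:
  0.33×28.1 + 0.13×32.8 + 0.54×31.8 = 30.709%
Difference = 30.709 − 30.2 = 0.509 pp.

+0.5 percentage points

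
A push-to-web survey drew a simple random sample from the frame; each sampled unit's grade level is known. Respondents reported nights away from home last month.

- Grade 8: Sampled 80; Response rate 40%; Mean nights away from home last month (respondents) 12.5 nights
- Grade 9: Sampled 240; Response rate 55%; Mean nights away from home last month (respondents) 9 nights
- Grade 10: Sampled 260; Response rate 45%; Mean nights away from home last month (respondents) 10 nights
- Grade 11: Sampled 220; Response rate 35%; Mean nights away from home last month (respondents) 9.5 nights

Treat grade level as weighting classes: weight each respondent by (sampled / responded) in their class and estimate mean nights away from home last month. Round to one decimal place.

Weighting each respondent by the inverse class response rate inflates each class back to its sampled size, so the class weight is n_sampled:
  Grade 8: 80 × 12.5 = 1000
  Grade 9: 240 × 9 = 2160
  Grade 10: 260 × 10 = 2600
  Grade 11: 220 × 9.5 = 2090
Adjusted estimate = 7850 / 800 = 9.8125 → 9.8.

9.8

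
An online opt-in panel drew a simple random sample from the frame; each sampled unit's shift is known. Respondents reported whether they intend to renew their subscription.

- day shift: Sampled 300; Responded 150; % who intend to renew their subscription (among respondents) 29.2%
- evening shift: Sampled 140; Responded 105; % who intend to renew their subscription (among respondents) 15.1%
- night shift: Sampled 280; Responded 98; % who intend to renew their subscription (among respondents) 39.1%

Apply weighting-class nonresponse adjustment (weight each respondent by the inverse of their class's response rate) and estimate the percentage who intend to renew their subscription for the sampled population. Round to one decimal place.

Class response rates: day shift 150/300 = 50%, evening shift 105/140 = 75%, night shift 98/280 = 35%.
Inverse-response-rate weighting restores each class to its sampled count, so class totals weight by n_sampled:
  day shift: 300 × 29.2 = 8760
  evening shift: 140 × 15.1 = 2114
  night shift: 280 × 39.1 = 10,948
Adjusted estimate = 21,822 / 720 = 30.3083 → 30.3%.

30.3%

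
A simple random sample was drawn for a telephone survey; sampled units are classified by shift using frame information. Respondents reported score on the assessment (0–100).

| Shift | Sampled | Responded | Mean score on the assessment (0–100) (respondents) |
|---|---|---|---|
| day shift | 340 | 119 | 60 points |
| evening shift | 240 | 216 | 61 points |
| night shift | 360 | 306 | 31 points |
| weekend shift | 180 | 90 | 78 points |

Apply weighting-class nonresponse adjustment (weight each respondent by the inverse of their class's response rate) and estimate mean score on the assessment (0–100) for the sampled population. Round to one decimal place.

Response rates by class: day shift 119/340 = 35%, evening shift 216/240 = 90%, night shift 306/360 = 85%, weekend shift 90/180 = 50%.
With weight = n_sampled/n_responded per class, the weighted class total is n_sampled:
  day shift: 340 × 60 = 20,400
  evening shift: 240 × 61 = 14,640
  night shift: 360 × 31 = 11,160
  weekend shift: 180 × 78 = 14,040
Adjusted estimate = 60,240 / 1,120 = 53.7857 → 53.8.

53.8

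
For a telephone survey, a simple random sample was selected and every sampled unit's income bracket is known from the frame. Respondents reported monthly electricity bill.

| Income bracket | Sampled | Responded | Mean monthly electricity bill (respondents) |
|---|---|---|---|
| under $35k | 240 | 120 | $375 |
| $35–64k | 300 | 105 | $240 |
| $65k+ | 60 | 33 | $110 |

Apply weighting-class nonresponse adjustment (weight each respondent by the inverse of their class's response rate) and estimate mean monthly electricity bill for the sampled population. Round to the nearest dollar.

Class response rates: under $35k 120/240 = 50%, $35–64k 105/300 = 35%, $65k+ 33/60 = 55%.
Weighting each respondent by the inverse class response rate inflates each class back to its sampled size, so the class weight is n_sampled:
  under $35k: 240 × 375 = 90,000
  $35–64k: 300 × 240 = 72,000
  $65k+: 60 × 110 = 6600
Adjusted estimate = 168,600 / 600 = 281 → $281.

$281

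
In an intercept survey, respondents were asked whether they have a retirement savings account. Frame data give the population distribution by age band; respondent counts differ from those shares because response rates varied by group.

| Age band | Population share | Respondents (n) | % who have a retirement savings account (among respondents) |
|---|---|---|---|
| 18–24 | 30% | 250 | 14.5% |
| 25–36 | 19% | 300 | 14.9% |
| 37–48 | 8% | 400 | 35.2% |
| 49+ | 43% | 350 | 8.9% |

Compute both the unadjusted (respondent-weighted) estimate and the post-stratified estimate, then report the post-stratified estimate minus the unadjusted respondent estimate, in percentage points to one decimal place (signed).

-5.6 percentage points

Without adjustment, the pooled respondent share is:
  (250/1300)×14.5 + (300/1300)×14.9 + (400/1300)×35.2 + (350/1300)×8.9 = 19.4538%
Post-stratified estimate weights by population shares:
  0.3×14.5 + 0.19×14.9 + 0.08×35.2 + 0.43×8.9 = 13.824%
Difference = 13.824 − 19.4538 = -5.6298 pp.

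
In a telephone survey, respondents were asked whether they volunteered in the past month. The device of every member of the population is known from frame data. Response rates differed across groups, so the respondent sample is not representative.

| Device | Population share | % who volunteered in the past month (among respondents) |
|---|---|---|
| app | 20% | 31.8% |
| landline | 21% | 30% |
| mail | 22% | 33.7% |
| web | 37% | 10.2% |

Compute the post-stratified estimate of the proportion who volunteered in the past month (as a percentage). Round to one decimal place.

Reweight to the known device distribution:
  app: 0.2 × 31.8 = 6.36
  landline: 0.21 × 30 = 6.3
  mail: 0.22 × 33.7 = 7.414
  web: 0.37 × 10.2 = 3.774
Post-stratified estimate = 23.848 → 23.8%.

23.8%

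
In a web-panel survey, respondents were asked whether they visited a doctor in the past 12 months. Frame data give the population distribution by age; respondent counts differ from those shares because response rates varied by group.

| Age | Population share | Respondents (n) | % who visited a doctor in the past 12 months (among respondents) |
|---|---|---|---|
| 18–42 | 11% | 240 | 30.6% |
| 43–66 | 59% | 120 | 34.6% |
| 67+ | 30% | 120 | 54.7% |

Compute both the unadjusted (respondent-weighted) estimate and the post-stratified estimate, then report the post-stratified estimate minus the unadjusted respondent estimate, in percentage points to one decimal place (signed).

+2.6 percentage points

Unadjusted (pooled respondent) estimate weights by respondent counts:
  (240/480)×30.6 + (120/480)×34.6 + (120/480)×54.7 = 37.625%
Post-stratified estimate weights by population shares:
  0.11×30.6 + 0.59×34.6 + 0.3×54.7 = 40.19%
Difference = 40.19 − 37.625 = 2.565 pp.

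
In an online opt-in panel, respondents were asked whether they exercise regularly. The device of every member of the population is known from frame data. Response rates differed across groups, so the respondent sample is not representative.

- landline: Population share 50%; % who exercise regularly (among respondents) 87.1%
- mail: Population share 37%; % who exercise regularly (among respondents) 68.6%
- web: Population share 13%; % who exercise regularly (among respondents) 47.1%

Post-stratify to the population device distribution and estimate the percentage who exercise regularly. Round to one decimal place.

Each cell contributes population-share × respondent value:
  landline: 0.5 × 87.1 = 43.55
  mail: 0.37 × 68.6 = 25.382
  web: 0.13 × 47.1 = 6.123
Post-stratified estimate = 75.055 → 75.1%.

75.1%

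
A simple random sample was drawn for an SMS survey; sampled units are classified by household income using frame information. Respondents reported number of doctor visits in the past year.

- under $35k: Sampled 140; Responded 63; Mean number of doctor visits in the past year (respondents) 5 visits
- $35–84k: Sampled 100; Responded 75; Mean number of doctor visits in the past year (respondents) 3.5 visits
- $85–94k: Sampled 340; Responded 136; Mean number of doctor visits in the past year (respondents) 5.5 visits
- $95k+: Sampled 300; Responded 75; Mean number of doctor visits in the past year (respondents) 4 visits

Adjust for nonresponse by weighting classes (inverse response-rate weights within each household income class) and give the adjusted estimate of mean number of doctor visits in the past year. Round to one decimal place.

4.7

Class response rates: under $35k 63/140 = 45%, $35–84k 75/100 = 75%, $85–94k 136/340 = 40%, $95k+ 75/300 = 25%.
With weight = n_sampled/n_responded per class, the weighted class total is n_sampled:
  under $35k: 140 × 5 = 700
  $35–84k: 100 × 3.5 = 350
  $85–94k: 340 × 5.5 = 1870
  $95k+: 300 × 4 = 1200
Adjusted estimate = 4120 / 880 = 4.68182 → 4.7.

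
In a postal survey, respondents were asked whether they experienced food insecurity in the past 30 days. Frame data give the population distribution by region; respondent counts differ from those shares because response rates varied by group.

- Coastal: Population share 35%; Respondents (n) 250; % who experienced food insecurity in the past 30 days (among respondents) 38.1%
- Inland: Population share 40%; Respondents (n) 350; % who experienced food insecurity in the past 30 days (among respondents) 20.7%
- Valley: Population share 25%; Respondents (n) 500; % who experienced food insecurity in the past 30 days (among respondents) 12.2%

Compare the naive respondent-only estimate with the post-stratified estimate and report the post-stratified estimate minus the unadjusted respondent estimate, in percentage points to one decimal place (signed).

+3.9 percentage points

Unadjusted (pooled respondent) estimate weights by respondent counts:
  (250/1100)×38.1 + (350/1100)×20.7 + (500/1100)×12.2 = 20.7909%
Post-stratified estimate weights by population shares:
  0.35×38.1 + 0.4×20.7 + 0.25×12.2 = 24.665%
Difference = 24.665 − 20.7909 = 3.8741 pp.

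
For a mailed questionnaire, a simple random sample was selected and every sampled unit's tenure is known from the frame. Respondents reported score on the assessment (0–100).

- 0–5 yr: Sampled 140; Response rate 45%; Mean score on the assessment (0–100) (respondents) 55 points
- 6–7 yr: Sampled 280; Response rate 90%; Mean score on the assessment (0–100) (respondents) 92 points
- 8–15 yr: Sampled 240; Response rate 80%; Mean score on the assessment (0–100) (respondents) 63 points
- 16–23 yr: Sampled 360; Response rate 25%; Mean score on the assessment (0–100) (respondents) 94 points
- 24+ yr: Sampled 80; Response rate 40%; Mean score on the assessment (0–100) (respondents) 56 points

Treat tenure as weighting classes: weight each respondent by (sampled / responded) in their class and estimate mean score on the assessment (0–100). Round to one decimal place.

79.0

Each respondent's weight = sampled/responded in their class; summing within a class gives n_sampled, so:
  0–5 yr: 140 × 55 = 7700
  6–7 yr: 280 × 92 = 25,760
  8–15 yr: 240 × 63 = 15,120
  16–23 yr: 360 × 94 = 33,840
  24+ yr: 80 × 56 = 4480
Adjusted estimate = 86,900 / 1,100 = 79 → 79.0.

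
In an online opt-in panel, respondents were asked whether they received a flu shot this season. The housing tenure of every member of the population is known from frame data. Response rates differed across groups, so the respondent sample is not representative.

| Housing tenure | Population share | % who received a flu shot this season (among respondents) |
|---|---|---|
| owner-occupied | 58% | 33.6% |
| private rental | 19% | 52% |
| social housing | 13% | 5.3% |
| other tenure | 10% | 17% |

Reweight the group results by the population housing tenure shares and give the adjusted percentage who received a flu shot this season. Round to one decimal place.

Post-stratification weights by population share, not respondent share:
  owner-occupied: 0.58 × 33.6 = 19.488
  private rental: 0.19 × 52 = 9.88
  social housing: 0.13 × 5.3 = 0.689
  other tenure: 0.1 × 17 = 1.7
Post-stratified estimate = 31.757 → 31.8%.

31.8%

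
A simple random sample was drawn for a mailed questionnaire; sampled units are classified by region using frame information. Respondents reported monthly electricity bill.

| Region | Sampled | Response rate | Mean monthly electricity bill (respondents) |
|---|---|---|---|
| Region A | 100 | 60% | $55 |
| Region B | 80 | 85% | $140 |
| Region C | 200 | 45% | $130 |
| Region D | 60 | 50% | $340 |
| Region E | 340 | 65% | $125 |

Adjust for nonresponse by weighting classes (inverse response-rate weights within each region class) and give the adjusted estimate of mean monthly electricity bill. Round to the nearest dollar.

With weight = n_sampled/n_responded per class, the weighted class total is n_sampled:
  Region A: 100 × 55 = 5500
  Region B: 80 × 140 = 11,200
  Region C: 200 × 130 = 26,000
  Region D: 60 × 340 = 20,400
  Region E: 340 × 125 = 42,500
Adjusted estimate = 105,600 / 780 = 135.385 → $135.

$135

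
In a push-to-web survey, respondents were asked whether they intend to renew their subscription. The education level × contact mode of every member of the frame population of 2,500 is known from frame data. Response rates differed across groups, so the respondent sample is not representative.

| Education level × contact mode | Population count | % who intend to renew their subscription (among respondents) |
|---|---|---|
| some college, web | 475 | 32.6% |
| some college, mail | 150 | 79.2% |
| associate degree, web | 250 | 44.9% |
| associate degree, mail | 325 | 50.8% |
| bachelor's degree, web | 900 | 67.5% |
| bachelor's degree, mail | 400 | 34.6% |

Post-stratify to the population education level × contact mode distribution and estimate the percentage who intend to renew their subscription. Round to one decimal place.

Reweight to the known education level × contact mode distribution:
  some college, web: (475/2,500) × 32.6 = 6.194
  some college, mail: (150/2,500) × 79.2 = 4.752
  associate degree, web: (250/2,500) × 44.9 = 4.49
  associate degree, mail: (325/2,500) × 50.8 = 6.604
  bachelor's degree, web: (900/2,500) × 67.5 = 24.3
  bachelor's degree, mail: (400/2,500) × 34.6 = 5.536
Post-stratified estimate = 51.876 → 51.9%.

51.9%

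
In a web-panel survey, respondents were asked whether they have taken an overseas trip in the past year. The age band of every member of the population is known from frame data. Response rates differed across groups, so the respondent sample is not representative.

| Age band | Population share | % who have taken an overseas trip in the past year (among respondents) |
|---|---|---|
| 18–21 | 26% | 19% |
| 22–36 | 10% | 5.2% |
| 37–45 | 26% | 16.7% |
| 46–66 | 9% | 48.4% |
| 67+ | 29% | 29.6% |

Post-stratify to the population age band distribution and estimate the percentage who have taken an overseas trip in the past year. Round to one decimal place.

Each cell contributes population-share × respondent value:
  18–21: 0.26 × 19 = 4.94
  22–36: 0.1 × 5.2 = 0.52
  37–45: 0.26 × 16.7 = 4.342
  46–66: 0.09 × 48.4 = 4.356
  67+: 0.29 × 29.6 = 8.584
Post-stratified estimate = 22.742 → 22.7%.

22.7%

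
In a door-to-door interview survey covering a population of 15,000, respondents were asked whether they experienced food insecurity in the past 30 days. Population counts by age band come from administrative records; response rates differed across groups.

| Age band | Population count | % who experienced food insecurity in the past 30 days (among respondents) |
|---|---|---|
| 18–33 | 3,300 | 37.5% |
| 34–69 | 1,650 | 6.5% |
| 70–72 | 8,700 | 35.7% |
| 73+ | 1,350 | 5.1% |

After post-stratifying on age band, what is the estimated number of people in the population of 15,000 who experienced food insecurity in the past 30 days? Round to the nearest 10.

4,520

Each cell contributes its population count × the respondent rate:
  18–33: 3,300 × 37.5% = 1237.5
  34–69: 1,650 × 6.5% = 107.25
  70–72: 8,700 × 35.7% = 3105.9
  73+: 1,350 × 5.1% = 68.85
Estimated total = 4519.5 → 4,520.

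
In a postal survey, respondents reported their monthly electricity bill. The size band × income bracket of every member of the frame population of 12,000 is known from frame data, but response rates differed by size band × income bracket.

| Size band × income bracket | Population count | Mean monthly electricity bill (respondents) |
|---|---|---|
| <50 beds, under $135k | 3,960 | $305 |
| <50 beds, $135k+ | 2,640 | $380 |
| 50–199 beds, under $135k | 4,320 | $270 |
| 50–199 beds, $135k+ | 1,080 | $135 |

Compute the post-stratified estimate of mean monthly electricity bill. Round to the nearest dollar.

Each cell contributes population-share × respondent value:
  <50 beds, under $135k: (3,960/12,000) × 305 = 100.65
  <50 beds, $135k+: (2,640/12,000) × 380 = 83.6
  50–199 beds, under $135k: (4,320/12,000) × 270 = 97.2
  50–199 beds, $135k+: (1,080/12,000) × 135 = 12.15
Post-stratified estimate = 293.6 → $294.

$294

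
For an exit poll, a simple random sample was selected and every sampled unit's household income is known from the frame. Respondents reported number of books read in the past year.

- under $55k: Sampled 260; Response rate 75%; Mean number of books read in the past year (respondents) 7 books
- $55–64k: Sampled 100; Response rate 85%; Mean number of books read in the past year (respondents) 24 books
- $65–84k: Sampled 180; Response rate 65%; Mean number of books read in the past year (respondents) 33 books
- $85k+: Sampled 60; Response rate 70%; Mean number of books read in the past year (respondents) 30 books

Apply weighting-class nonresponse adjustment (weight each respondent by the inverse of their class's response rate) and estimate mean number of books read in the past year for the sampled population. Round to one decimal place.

Each respondent's weight = sampled/responded in their class; summing within a class gives n_sampled, so:
  under $55k: 260 × 7 = 1820
  $55–64k: 100 × 24 = 2400
  $65–84k: 180 × 33 = 5940
  $85k+: 60 × 30 = 1800
Adjusted estimate = 11,960 / 600 = 19.9333 → 19.9.

19.9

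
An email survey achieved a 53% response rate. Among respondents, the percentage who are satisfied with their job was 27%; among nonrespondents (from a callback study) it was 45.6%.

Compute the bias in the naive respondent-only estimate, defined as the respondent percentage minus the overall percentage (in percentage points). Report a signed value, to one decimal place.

Nonresponse fraction = 1 − 0.53 = 0.47.
Bias = (nonresponse fraction) × (respondent percentage − nonrespondent percentage)
     = 0.47 × (27 − 45.6) = 0.47 × -18.6 = -8.742.

-8.7 percentage points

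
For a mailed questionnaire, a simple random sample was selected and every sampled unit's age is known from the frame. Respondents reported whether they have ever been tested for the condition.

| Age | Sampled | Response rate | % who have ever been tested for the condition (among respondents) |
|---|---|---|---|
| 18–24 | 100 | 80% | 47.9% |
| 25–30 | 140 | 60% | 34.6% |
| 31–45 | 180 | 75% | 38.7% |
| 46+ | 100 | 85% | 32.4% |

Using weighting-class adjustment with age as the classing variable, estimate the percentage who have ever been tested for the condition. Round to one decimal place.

38.2%

Inverse-response-rate weighting restores each class to its sampled count, so class totals weight by n_sampled:
  18–24: 100 × 47.9 = 4790
  25–30: 140 × 34.6 = 4844
  31–45: 180 × 38.7 = 6966
  46+: 100 × 32.4 = 3240
Adjusted estimate = 19,840 / 520 = 38.1538 → 38.2%.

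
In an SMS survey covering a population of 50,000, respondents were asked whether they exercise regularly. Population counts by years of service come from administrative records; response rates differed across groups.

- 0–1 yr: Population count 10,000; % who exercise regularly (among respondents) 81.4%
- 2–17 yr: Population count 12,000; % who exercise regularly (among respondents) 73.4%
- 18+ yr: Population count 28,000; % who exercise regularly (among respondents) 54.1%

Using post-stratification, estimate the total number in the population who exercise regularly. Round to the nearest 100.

32,100

Estimated count per cell = population count × respondent percentage:
  0–1 yr: 10,000 × 81.4% = 8140
  2–17 yr: 12,000 × 73.4% = 8808
  18+ yr: 28,000 × 54.1% = 15,148
Estimated total = 32,096 → 32,100.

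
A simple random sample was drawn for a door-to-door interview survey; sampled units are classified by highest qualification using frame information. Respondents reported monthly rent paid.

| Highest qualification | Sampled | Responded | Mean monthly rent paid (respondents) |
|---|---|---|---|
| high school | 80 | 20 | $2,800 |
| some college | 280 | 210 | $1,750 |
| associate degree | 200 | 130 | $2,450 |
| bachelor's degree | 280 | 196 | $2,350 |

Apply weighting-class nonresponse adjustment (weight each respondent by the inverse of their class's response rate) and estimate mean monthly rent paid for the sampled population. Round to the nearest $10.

$2,220

Response rates by class: high school 20/80 = 25%, some college 210/280 = 75%, associate degree 130/200 = 65%, bachelor's degree 196/280 = 70%.
Weighting each respondent by the inverse class response rate inflates each class back to its sampled size, so the class weight is n_sampled:
  high school: 80 × 2800 = 224,000
  some college: 280 × 1750 = 490,000
  associate degree: 200 × 2450 = 490,000
  bachelor's degree: 280 × 2350 = 658,000
Adjusted estimate = 1,862,000 / 840 = 2216.67 → $2,220.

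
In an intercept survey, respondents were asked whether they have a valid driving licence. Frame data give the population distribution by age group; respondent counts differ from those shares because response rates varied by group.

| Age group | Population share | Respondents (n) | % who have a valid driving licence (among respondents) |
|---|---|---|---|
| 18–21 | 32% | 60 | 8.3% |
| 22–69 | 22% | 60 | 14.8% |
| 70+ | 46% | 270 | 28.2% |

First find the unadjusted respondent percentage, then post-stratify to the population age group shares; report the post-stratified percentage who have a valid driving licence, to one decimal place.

18.9%

Unadjusted (pooled respondent) estimate weights by respondent counts:
  (60/390)×8.3 + (60/390)×14.8 + (270/390)×28.2 = 23.0769%
Post-stratified estimate weights by population shares:
  0.32×8.3 + 0.22×14.8 + 0.46×28.2 = 18.884%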